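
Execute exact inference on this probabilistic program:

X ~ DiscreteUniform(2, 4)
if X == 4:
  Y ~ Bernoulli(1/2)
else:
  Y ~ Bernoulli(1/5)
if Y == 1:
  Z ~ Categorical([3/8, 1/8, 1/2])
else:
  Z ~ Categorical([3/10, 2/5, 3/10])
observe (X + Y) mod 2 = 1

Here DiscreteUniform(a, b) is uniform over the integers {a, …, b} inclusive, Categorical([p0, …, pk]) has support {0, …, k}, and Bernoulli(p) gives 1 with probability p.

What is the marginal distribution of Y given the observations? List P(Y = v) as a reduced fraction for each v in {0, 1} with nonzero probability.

Enumerate traces; 9 have nonzero weight after conditioning:
  (X=2, Y=1, Z=0) weight 1/40
  (X=2, Y=1, Z=1) weight 1/120
  (X=2, Y=1, Z=2) weight 1/30
  (X=3, Y=0, Z=0) weight 2/25
  (X=3, Y=0, Z=1) weight 8/75
  (X=3, Y=0, Z=2) weight 2/25
  (X=4, Y=1, Z=0) weight 1/16
  (X=4, Y=1, Z=1) weight 1/48
  … 1 more
Group by Y:
  weight(Y=0) = 4/15
  weight(Y=1) = 7/30
Total weight = 4/15 + 7/30 = 1/2
P(Y=0 | obs) = 4/15 / 1/2 = 8/15
P(Y=1 | obs) = 7/30 / 1/2 = 7/15

P(Y=0) = 8/15, P(Y=1) = 7/15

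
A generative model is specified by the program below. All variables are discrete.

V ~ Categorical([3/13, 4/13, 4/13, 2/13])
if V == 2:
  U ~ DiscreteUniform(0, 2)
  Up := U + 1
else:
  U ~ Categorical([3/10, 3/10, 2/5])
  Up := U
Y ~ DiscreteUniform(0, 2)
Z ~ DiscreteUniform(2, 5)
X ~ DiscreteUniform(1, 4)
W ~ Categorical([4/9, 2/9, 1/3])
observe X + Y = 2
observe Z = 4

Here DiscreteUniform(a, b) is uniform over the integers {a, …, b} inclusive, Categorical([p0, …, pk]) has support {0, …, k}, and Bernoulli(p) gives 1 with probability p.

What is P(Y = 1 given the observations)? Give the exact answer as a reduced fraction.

P(Y = 1 | obs) = 1/2

Enumerate traces; 72 have nonzero weight after conditioning:
  (V=0, U=0, Y=0, Z=4, X=2, W=0) weight 1/1560
  (V=0, U=0, Y=0, Z=4, X=2, W=1) weight 1/3120
  (V=0, U=0, Y=0, Z=4, X=2, W=2) weight 1/2080
  (V=0, U=0, Y=1, Z=4, X=1, W=0) weight 1/1560
  (V=0, U=0, Y=1, Z=4, X=1, W=1) weight 1/3120
  (V=0, U=0, Y=1, Z=4, X=1, W=2) weight 1/2080
  (V=0, U=1, Y=0, Z=4, X=2, W=0) weight 1/1560
  (V=0, U=1, Y=0, Z=4, X=2, W=1) weight 1/3120
  … 64 more
Group by Y:
  weight(Y=0) = 1/48
  weight(Y=1) = 1/48
Total weight = 1/48 + 1/48 = 1/24
P(Y=0 | obs) = 1/48 / 1/24 = 1/2
P(Y=1 | obs) = 1/48 / 1/24 = 1/2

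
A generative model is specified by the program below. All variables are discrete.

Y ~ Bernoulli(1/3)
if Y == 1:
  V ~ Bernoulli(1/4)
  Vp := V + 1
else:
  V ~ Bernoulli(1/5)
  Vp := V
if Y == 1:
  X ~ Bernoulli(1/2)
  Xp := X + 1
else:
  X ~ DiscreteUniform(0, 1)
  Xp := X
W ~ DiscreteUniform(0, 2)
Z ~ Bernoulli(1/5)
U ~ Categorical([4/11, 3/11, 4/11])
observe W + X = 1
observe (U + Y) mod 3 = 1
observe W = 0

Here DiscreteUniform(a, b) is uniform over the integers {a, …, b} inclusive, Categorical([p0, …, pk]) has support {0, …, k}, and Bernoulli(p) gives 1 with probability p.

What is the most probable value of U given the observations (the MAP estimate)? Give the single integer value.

Enumerate traces; 8 have nonzero weight after conditioning:
  (Y=0, V=0, X=1, W=0, Z=0, U=1) weight 16/825
  (Y=0, V=0, X=1, W=0, Z=1, U=1) weight 4/825
  (Y=0, V=1, X=1, W=0, Z=0, U=1) weight 4/825
  (Y=0, V=1, X=1, W=0, Z=1, U=1) weight 1/825
  (Y=1, V=0, X=1, W=0, Z=0, U=0) weight 2/165
  (Y=1, V=0, X=1, W=0, Z=1, U=0) weight 1/330
  (Y=1, V=1, X=1, W=0, Z=0, U=0) weight 2/495
  (Y=1, V=1, X=1, W=0, Z=1, U=0) weight 1/990
Group by U:
  weight(U=0) = 2/99
  weight(U=1) = 1/33
Total weight = 2/99 + 1/33 = 5/99
P(U=0 | obs) = 2/99 / 5/99 = 2/5
P(U=1 | obs) = 1/33 / 5/99 = 3/5
argmax = 1

argmax_v P(U = v | obs) = 1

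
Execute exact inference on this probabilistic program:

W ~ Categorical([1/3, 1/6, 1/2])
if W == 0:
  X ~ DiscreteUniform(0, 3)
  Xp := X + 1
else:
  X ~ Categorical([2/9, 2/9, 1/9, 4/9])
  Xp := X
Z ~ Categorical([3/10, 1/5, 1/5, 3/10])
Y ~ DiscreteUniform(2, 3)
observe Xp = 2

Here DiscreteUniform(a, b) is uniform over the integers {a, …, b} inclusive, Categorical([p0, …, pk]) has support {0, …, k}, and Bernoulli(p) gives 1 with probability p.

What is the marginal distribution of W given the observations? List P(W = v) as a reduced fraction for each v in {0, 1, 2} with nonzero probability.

P(W=0) = 9/17, P(W=1) = 2/17, P(W=2) = 6/17

Enumerate traces; 24 have nonzero weight after conditioning:
  (W=0, X=1, Z=0, Y=2) weight 1/80
  (W=0, X=1, Z=0, Y=3) weight 1/80
  (W=0, X=1, Z=1, Y=2) weight 1/120
  (W=0, X=1, Z=1, Y=3) weight 1/120
  (W=0, X=1, Z=2, Y=2) weight 1/120
  (W=0, X=1, Z=2, Y=3) weight 1/120
  (W=0, X=1, Z=3, Y=2) weight 1/80
  (W=0, X=1, Z=3, Y=3) weight 1/80
  (W=1, X=2, Z=0, Y=2) weight 1/360
  (W=2, X=2, Z=0, Y=2) weight 1/120
  … 14 more
Group by W:
  weight(W=0) = 1/12
  weight(W=1) = 1/54
  weight(W=2) = 1/18
Total weight = 1/12 + 1/54 + 1/18 = 17/108
P(W=0 | obs) = 1/12 / 17/108 = 9/17
P(W=1 | obs) = 1/54 / 17/108 = 2/17
P(W=2 | obs) = 1/18 / 17/108 = 6/17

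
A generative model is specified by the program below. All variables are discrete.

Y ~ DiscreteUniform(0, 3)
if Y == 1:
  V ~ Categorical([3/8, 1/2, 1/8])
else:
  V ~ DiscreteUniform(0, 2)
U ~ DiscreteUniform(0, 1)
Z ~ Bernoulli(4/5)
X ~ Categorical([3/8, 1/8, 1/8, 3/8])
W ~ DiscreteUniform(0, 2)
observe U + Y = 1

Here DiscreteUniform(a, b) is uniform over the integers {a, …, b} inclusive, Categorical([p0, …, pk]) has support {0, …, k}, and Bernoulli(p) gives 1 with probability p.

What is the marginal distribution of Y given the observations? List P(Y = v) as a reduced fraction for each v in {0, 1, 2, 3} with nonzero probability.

P(Y=0) = 1/2, P(Y=1) = 1/2

Enumerate traces; 144 have nonzero weight after conditioning:
  (Y=0, V=0, U=1, Z=0, X=0, W=0) weight 1/960
  (Y=0, V=0, U=1, Z=0, X=0, W=1) weight 1/960
  (Y=0, V=0, U=1, Z=0, X=0, W=2) weight 1/960
  (Y=0, V=0, U=1, Z=0, X=1, W=0) weight 1/2880
  (Y=0, V=0, U=1, Z=0, X=1, W=1) weight 1/2880
  (Y=0, V=0, U=1, Z=0, X=1, W=2) weight 1/2880
  (Y=0, V=0, U=1, Z=0, X=2, W=0) weight 1/2880
  (Y=0, V=0, U=1, Z=0, X=2, W=1) weight 1/2880
  (Y=1, V=0, U=0, Z=0, X=0, W=0) weight 3/2560
  … 135 more
Group by Y:
  weight(Y=0) = 1/8
  weight(Y=1) = 1/8
Total weight = 1/8 + 1/8 = 1/4
P(Y=0 | obs) = 1/8 / 1/4 = 1/2
P(Y=1 | obs) = 1/8 / 1/4 = 1/2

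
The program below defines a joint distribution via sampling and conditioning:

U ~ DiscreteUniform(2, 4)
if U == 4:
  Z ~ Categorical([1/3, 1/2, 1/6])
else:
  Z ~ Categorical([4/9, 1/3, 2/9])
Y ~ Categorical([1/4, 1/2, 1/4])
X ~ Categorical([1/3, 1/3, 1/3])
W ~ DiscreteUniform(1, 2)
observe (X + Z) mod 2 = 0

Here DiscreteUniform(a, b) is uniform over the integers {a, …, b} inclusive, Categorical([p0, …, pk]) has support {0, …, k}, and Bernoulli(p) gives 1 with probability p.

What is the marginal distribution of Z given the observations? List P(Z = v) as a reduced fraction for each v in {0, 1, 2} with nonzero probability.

Enumerate traces; 90 have nonzero weight after conditioning:
  (U=2, Z=0, Y=0, X=0, W=1) weight 1/162
  (U=2, Z=0, Y=0, X=0, W=2) weight 1/162
  (U=2, Z=0, Y=0, X=2, W=1) weight 1/162
  (U=2, Z=0, Y=0, X=2, W=2) weight 1/162
  (U=2, Z=0, Y=1, X=0, W=1) weight 1/81
  (U=2, Z=0, Y=1, X=0, W=2) weight 1/81
  (U=2, Z=0, Y=1, X=2, W=1) weight 1/81
  (U=2, Z=0, Y=1, X=2, W=2) weight 1/81
  (U=2, Z=1, Y=0, X=1, W=1) weight 1/216
  (U=2, Z=2, Y=0, X=0, W=1) weight 1/324
  … 80 more
Group by Z:
  weight(Z=0) = 22/81
  weight(Z=1) = 7/54
  weight(Z=2) = 11/81
Total weight = 22/81 + 7/54 + 11/81 = 29/54
P(Z=0 | obs) = 22/81 / 29/54 = 44/87
P(Z=1 | obs) = 7/54 / 29/54 = 7/29
P(Z=2 | obs) = 11/81 / 29/54 = 22/87

P(Z=0) = 44/87, P(Z=1) = 7/29, P(Z=2) = 22/87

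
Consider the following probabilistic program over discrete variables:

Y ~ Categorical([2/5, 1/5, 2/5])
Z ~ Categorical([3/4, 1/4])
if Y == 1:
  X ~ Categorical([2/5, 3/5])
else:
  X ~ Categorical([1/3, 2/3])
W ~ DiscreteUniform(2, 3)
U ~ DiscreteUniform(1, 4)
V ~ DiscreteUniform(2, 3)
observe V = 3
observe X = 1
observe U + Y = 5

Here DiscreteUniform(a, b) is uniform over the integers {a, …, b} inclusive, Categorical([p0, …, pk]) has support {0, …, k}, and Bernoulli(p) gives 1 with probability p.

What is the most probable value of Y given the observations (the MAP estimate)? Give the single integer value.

Enumerate traces; 8 have nonzero weight after conditioning:
  (Y=1, Z=0, X=1, W=2, U=4, V=3) weight 9/1600
  (Y=1, Z=0, X=1, W=3, U=4, V=3) weight 9/1600
  (Y=1, Z=1, X=1, W=2, U=4, V=3) weight 3/1600
  (Y=1, Z=1, X=1, W=3, U=4, V=3) weight 3/1600
  (Y=2, Z=0, X=1, W=2, U=3, V=3) weight 1/80
  (Y=2, Z=0, X=1, W=3, U=3, V=3) weight 1/80
  (Y=2, Z=1, X=1, W=2, U=3, V=3) weight 1/240
  (Y=2, Z=1, X=1, W=3, U=3, V=3) weight 1/240
Group by Y:
  weight(Y=1) = 3/200
  weight(Y=2) = 1/30
Total weight = 3/200 + 1/30 = 29/600
P(Y=1 | obs) = 3/200 / 29/600 = 9/29
P(Y=2 | obs) = 1/30 / 29/600 = 20/29
argmax = 2

argmax_v P(Y = v | obs) = 2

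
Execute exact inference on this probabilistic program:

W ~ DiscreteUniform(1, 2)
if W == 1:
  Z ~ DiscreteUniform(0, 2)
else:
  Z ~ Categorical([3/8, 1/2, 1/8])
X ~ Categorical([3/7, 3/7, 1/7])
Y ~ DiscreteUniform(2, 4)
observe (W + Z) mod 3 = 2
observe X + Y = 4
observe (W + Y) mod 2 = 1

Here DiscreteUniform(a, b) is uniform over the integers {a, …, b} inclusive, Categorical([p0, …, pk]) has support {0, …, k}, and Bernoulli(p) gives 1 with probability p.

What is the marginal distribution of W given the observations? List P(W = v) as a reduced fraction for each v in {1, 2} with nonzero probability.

Enumerate traces; 3 have nonzero weight after conditioning:
  (W=1, Z=1, X=0, Y=4) weight 1/42
  (W=1, Z=1, X=2, Y=2) weight 1/126
  (W=2, Z=0, X=1, Y=3) weight 3/112
Group by W:
  weight(W=1) = 2/63
  weight(W=2) = 3/112
Total weight = 2/63 + 3/112 = 59/1008
P(W=1 | obs) = 2/63 / 59/1008 = 32/59
P(W=2 | obs) = 3/112 / 59/1008 = 27/59

P(W=1) = 32/59, P(W=2) = 27/59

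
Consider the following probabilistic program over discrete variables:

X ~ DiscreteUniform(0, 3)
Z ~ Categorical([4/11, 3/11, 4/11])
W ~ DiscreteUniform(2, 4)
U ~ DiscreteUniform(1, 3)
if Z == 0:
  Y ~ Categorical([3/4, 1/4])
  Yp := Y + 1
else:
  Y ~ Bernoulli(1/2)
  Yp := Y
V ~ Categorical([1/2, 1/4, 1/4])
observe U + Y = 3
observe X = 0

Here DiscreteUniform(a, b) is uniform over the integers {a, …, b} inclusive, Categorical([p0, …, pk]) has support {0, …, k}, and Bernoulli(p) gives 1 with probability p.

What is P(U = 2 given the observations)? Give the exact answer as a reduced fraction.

P(U = 2 | obs) = 9/22

Enumerate traces; 54 have nonzero weight after conditioning:
  (X=0, Z=0, W=2, U=2, Y=1, V=0) weight 1/792
  (X=0, Z=0, W=2, U=2, Y=1, V=1) weight 1/1584
  (X=0, Z=0, W=2, U=2, Y=1, V=2) weight 1/1584
  (X=0, Z=0, W=2, U=3, Y=0, V=0) weight 1/264
  (X=0, Z=0, W=2, U=3, Y=0, V=1) weight 1/528
  (X=0, Z=0, W=2, U=3, Y=0, V=2) weight 1/528
  (X=0, Z=0, W=3, U=2, Y=1, V=0) weight 1/792
  (X=0, Z=0, W=3, U=2, Y=1, V=1) weight 1/1584
  … 46 more
Group by U:
  weight(U=2) = 3/88
  weight(U=3) = 13/264
Total weight = 3/88 + 13/264 = 1/12
P(U=2 | obs) = 3/88 / 1/12 = 9/22
P(U=3 | obs) = 13/264 / 1/12 = 13/22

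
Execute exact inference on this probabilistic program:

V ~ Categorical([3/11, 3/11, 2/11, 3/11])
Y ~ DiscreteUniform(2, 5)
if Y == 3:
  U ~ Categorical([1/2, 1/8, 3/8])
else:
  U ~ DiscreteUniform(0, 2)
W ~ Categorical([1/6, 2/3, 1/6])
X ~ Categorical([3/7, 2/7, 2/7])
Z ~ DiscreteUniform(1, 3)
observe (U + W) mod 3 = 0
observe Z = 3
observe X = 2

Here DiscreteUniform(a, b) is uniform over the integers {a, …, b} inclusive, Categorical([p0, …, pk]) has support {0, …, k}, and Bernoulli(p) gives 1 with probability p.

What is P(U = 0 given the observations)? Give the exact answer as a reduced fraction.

P(U = 0 | obs) = 12/65

Enumerate traces; 48 have nonzero weight after conditioning:
  (V=0, Y=2, U=0, W=0, X=2, Z=3) weight 1/2772
  (V=0, Y=2, U=1, W=2, X=2, Z=3) weight 1/2772
  (V=0, Y=2, U=2, W=1, X=2, Z=3) weight 1/693
  (V=0, Y=3, U=0, W=0, X=2, Z=3) weight 1/1848
  (V=0, Y=3, U=1, W=2, X=2, Z=3) weight 1/7392
  (V=0, Y=3, U=2, W=1, X=2, Z=3) weight 1/616
  (V=0, Y=4, U=0, W=0, X=2, Z=3) weight 1/2772
  (V=0, Y=4, U=1, W=2, X=2, Z=3) weight 1/2772
  … 40 more
Group by U:
  weight(U=0) = 1/168
  weight(U=1) = 1/224
  weight(U=2) = 11/504
Total weight = 1/168 + 1/224 + 11/504 = 65/2016
P(U=0 | obs) = 1/168 / 65/2016 = 12/65
P(U=1 | obs) = 1/224 / 65/2016 = 9/65
P(U=2 | obs) = 11/504 / 65/2016 = 44/65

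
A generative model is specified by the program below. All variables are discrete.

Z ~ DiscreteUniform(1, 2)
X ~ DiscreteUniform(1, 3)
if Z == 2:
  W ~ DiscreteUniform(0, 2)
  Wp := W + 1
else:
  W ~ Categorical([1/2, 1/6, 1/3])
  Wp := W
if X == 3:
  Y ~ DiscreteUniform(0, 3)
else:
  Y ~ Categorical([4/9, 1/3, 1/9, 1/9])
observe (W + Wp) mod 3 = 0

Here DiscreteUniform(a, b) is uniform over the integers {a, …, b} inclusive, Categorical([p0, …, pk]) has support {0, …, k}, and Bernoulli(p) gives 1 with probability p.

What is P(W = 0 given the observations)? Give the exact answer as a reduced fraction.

Enumerate traces; 24 have nonzero weight after conditioning:
  (Z=1, X=1, W=0, Y=0) weight 1/27
  (Z=1, X=1, W=0, Y=1) weight 1/36
  (Z=1, X=1, W=0, Y=2) weight 1/108
  (Z=1, X=1, W=0, Y=3) weight 1/108
  (Z=1, X=2, W=0, Y=0) weight 1/27
  (Z=1, X=2, W=0, Y=1) weight 1/36
  (Z=1, X=2, W=0, Y=2) weight 1/108
  (Z=1, X=2, W=0, Y=3) weight 1/108
  (Z=2, X=1, W=1, Y=0) weight 2/81
  … 15 more
Group by W:
  weight(W=0) = 1/4
  weight(W=1) = 1/6
Total weight = 1/4 + 1/6 = 5/12
P(W=0 | obs) = 1/4 / 5/12 = 3/5
P(W=1 | obs) = 1/6 / 5/12 = 2/5

P(W = 0 | obs) = 3/5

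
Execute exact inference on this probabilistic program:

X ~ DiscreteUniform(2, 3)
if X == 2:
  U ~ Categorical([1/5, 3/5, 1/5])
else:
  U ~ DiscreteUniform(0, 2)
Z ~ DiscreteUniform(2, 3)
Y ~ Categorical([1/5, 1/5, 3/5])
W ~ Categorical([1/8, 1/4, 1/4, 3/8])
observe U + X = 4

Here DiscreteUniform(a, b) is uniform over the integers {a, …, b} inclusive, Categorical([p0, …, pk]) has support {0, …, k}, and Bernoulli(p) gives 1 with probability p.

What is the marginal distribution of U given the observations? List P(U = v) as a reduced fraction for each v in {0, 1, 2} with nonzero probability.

P(U=1) = 5/8, P(U=2) = 3/8

Enumerate traces; 48 have nonzero weight after conditioning:
  (X=2, U=2, Z=2, Y=0, W=0) weight 1/800
  (X=2, U=2, Z=2, Y=0, W=1) weight 1/400
  (X=2, U=2, Z=2, Y=0, W=2) weight 1/400
  (X=2, U=2, Z=2, Y=0, W=3) weight 3/800
  (X=2, U=2, Z=2, Y=1, W=0) weight 1/800
  (X=2, U=2, Z=2, Y=1, W=1) weight 1/400
  (X=2, U=2, Z=2, Y=1, W=2) weight 1/400
  (X=2, U=2, Z=2, Y=1, W=3) weight 3/800
  (X=3, U=1, Z=2, Y=0, W=0) weight 1/480
  … 39 more
Group by U:
  weight(U=1) = 1/6
  weight(U=2) = 1/10
Total weight = 1/6 + 1/10 = 4/15
P(U=1 | obs) = 1/6 / 4/15 = 5/8
P(U=2 | obs) = 1/10 / 4/15 = 3/8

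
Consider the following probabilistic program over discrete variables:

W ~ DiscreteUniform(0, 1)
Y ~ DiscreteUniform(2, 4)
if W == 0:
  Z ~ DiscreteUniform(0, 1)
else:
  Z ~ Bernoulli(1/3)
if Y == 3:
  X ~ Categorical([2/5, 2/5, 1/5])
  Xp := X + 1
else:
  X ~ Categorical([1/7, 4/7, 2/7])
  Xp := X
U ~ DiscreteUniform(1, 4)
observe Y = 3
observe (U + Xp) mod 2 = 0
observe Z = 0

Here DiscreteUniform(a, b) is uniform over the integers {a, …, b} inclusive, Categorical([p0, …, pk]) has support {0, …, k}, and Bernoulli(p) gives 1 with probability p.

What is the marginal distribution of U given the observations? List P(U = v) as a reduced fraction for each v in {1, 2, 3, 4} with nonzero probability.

P(U=1) = 3/10, P(U=2) = 1/5, P(U=3) = 3/10, P(U=4) = 1/5

Enumerate traces; 12 have nonzero weight after conditioning:
  (W=0, Y=3, Z=0, X=0, U=1) weight 1/120
  (W=0, Y=3, Z=0, X=0, U=3) weight 1/120
  (W=0, Y=3, Z=0, X=1, U=2) weight 1/120
  (W=0, Y=3, Z=0, X=1, U=4) weight 1/120
  (W=0, Y=3, Z=0, X=2, U=1) weight 1/240
  (W=0, Y=3, Z=0, X=2, U=3) weight 1/240
  (W=1, Y=3, Z=0, X=0, U=1) weight 1/90
  (W=1, Y=3, Z=0, X=0, U=3) weight 1/90
  … 4 more
Group by U:
  weight(U=1) = 7/240
  weight(U=2) = 7/360
  weight(U=3) = 7/240
  weight(U=4) = 7/360
Total weight = 7/240 + 7/360 + 7/240 + 7/360 = 7/72
P(U=1 | obs) = 7/240 / 7/72 = 3/10
P(U=2 | obs) = 7/360 / 7/72 = 1/5
P(U=3 | obs) = 7/240 / 7/72 = 3/10
P(U=4 | obs) = 7/360 / 7/72 = 1/5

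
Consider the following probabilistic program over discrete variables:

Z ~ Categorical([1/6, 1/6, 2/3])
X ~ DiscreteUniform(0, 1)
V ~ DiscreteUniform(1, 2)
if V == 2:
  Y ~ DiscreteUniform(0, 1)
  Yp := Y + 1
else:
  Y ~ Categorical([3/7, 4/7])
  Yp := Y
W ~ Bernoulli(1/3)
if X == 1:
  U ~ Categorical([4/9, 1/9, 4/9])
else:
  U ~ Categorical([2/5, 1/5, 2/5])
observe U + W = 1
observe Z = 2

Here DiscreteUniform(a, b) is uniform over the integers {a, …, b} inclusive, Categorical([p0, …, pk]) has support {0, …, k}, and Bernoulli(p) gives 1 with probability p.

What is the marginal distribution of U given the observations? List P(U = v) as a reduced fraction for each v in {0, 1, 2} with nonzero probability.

P(U=0) = 19/33, P(U=1) = 14/33

Enumerate traces; 16 have nonzero weight after conditioning:
  (Z=2, X=0, V=1, Y=0, W=0, U=1) weight 1/105
  (Z=2, X=0, V=1, Y=0, W=1, U=0) weight 1/105
  (Z=2, X=0, V=1, Y=1, W=0, U=1) weight 4/315
  (Z=2, X=0, V=1, Y=1, W=1, U=0) weight 4/315
  (Z=2, X=0, V=2, Y=0, W=0, U=1) weight 1/90
  (Z=2, X=0, V=2, Y=0, W=1, U=0) weight 1/90
  (Z=2, X=0, V=2, Y=1, W=0, U=1) weight 1/90
  (Z=2, X=0, V=2, Y=1, W=1, U=0) weight 1/90
  … 8 more
Group by U:
  weight(U=0) = 38/405
  weight(U=1) = 28/405
Total weight = 38/405 + 28/405 = 22/135
P(U=0 | obs) = 38/405 / 22/135 = 19/33
P(U=1 | obs) = 28/405 / 22/135 = 14/33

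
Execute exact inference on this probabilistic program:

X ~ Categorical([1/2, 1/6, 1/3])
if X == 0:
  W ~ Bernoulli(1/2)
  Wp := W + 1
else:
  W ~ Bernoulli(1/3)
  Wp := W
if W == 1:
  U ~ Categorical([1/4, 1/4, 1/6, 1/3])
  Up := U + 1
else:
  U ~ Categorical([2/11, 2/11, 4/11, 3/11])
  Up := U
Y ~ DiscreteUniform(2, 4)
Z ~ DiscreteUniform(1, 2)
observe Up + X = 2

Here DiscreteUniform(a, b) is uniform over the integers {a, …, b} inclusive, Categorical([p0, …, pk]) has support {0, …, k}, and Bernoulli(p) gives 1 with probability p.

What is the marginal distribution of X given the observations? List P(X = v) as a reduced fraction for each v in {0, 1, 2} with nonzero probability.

P(X=0) = 243/361, P(X=1) = 54/361, P(X=2) = 64/361

Enumerate traces; 30 have nonzero weight after conditioning:
  (X=0, W=0, U=2, Y=2, Z=1) weight 1/66
  (X=0, W=0, U=2, Y=2, Z=2) weight 1/66
  (X=0, W=0, U=2, Y=3, Z=1) weight 1/66
  (X=0, W=0, U=2, Y=3, Z=2) weight 1/66
  (X=0, W=0, U=2, Y=4, Z=1) weight 1/66
  (X=0, W=0, U=2, Y=4, Z=2) weight 1/66
  (X=0, W=1, U=1, Y=2, Z=1) weight 1/96
  (X=0, W=1, U=1, Y=2, Z=2) weight 1/96
  (X=1, W=0, U=1, Y=2, Z=1) weight 1/297
  (X=2, W=0, U=0, Y=2, Z=1) weight 2/297
  … 20 more
Group by X:
  weight(X=0) = 27/176
  weight(X=1) = 3/88
  weight(X=2) = 4/99
Total weight = 27/176 + 3/88 + 4/99 = 361/1584
P(X=0 | obs) = 27/176 / 361/1584 = 243/361
P(X=1 | obs) = 3/88 / 361/1584 = 54/361
P(X=2 | obs) = 4/99 / 361/1584 = 64/361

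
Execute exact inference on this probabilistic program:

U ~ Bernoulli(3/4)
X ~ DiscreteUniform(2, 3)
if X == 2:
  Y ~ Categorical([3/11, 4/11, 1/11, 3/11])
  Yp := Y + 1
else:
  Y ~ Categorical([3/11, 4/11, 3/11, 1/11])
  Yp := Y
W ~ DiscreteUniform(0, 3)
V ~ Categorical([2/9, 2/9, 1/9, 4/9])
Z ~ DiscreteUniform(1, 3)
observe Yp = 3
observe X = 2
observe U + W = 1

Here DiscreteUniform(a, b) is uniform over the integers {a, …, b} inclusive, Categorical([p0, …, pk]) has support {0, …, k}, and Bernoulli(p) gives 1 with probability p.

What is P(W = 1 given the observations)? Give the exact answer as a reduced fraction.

Enumerate traces; 24 have nonzero weight after conditioning:
  (U=0, X=2, Y=2, W=1, V=0, Z=1) weight 1/4752
  (U=0, X=2, Y=2, W=1, V=0, Z=2) weight 1/4752
  (U=0, X=2, Y=2, W=1, V=0, Z=3) weight 1/4752
  (U=0, X=2, Y=2, W=1, V=1, Z=1) weight 1/4752
  (U=0, X=2, Y=2, W=1, V=1, Z=2) weight 1/4752
  (U=0, X=2, Y=2, W=1, V=1, Z=3) weight 1/4752
  (U=0, X=2, Y=2, W=1, V=2, Z=1) weight 1/9504
  (U=0, X=2, Y=2, W=1, V=2, Z=2) weight 1/9504
  (U=1, X=2, Y=2, W=0, V=0, Z=1) weight 1/1584
  … 15 more
Group by W:
  weight(W=0) = 3/352
  weight(W=1) = 1/352
Total weight = 3/352 + 1/352 = 1/88
P(W=0 | obs) = 3/352 / 1/88 = 3/4
P(W=1 | obs) = 1/352 / 1/88 = 1/4

P(W = 1 | obs) = 1/4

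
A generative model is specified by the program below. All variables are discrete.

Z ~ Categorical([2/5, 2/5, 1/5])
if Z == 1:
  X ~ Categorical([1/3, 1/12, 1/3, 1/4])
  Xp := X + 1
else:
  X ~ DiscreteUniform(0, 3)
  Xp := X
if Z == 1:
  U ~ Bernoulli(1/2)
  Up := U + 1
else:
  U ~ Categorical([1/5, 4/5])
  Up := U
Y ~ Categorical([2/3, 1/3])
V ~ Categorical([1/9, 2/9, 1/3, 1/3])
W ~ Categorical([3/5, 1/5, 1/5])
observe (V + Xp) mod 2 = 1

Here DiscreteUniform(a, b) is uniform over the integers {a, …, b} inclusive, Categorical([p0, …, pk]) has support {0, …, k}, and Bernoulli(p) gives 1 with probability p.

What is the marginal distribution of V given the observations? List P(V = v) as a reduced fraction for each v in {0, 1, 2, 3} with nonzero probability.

P(V=0) = 17/133, P(V=1) = 26/133, P(V=2) = 51/133, P(V=3) = 39/133

Enumerate traces; 288 have nonzero weight after conditioning:
  (Z=0, X=0, U=0, Y=0, V=1, W=0) weight 2/1125
  (Z=0, X=0, U=0, Y=0, V=1, W=1) weight 2/3375
  (Z=0, X=0, U=0, Y=0, V=1, W=2) weight 2/3375
  (Z=0, X=0, U=0, Y=0, V=3, W=0) weight 1/375
  (Z=0, X=0, U=0, Y=0, V=3, W=1) weight 1/1125
  (Z=0, X=0, U=0, Y=0, V=3, W=2) weight 1/1125
  (Z=0, X=0, U=0, Y=1, V=1, W=0) weight 1/1125
  (Z=0, X=0, U=0, Y=1, V=1, W=1) weight 1/3375
  (Z=0, X=1, U=0, Y=0, V=0, W=0) weight 1/1125
  (Z=0, X=1, U=0, Y=0, V=2, W=0) weight 1/375
  … 278 more
Group by V:
  weight(V=0) = 17/270
  weight(V=1) = 13/135
  weight(V=2) = 17/90
  weight(V=3) = 13/90
Total weight = 17/270 + 13/135 + 17/90 + 13/90 = 133/270
P(V=0 | obs) = 17/270 / 133/270 = 17/133
P(V=1 | obs) = 13/135 / 133/270 = 26/133
P(V=2 | obs) = 17/90 / 133/270 = 51/133
P(V=3 | obs) = 13/90 / 133/270 = 39/133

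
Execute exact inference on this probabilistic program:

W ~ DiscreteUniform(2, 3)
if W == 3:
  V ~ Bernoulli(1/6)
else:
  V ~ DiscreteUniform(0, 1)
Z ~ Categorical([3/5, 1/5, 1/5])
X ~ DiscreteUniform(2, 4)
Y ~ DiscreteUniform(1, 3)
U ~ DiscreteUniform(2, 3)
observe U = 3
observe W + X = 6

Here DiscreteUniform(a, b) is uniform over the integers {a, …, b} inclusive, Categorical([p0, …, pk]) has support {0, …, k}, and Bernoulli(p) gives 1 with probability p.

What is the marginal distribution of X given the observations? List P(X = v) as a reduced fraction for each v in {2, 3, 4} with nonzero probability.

P(X=3) = 1/2, P(X=4) = 1/2

Enumerate traces; 36 have nonzero weight after conditioning:
  (W=2, V=0, Z=0, X=4, Y=1, U=3) weight 1/120
  (W=2, V=0, Z=0, X=4, Y=2, U=3) weight 1/120
  (W=2, V=0, Z=0, X=4, Y=3, U=3) weight 1/120
  (W=2, V=0, Z=1, X=4, Y=1, U=3) weight 1/360
  (W=2, V=0, Z=1, X=4, Y=2, U=3) weight 1/360
  (W=2, V=0, Z=1, X=4, Y=3, U=3) weight 1/360
  (W=2, V=0, Z=2, X=4, Y=1, U=3) weight 1/360
  (W=2, V=0, Z=2, X=4, Y=2, U=3) weight 1/360
  (W=3, V=0, Z=0, X=3, Y=1, U=3) weight 1/72
  … 27 more
Group by X:
  weight(X=3) = 1/12
  weight(X=4) = 1/12
Total weight = 1/12 + 1/12 = 1/6
P(X=3 | obs) = 1/12 / 1/6 = 1/2
P(X=4 | obs) = 1/12 / 1/6 = 1/2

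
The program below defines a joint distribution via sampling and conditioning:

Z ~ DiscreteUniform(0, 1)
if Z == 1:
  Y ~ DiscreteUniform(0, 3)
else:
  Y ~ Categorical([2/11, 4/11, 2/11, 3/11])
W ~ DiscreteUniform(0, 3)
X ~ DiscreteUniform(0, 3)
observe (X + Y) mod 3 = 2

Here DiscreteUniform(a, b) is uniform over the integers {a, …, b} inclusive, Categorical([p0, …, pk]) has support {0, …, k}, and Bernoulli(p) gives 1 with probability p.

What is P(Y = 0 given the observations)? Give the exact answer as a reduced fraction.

P(Y = 0 | obs) = 19/107

Enumerate traces; 40 have nonzero weight after conditioning:
  (Z=0, Y=0, W=0, X=2) weight 1/176
  (Z=0, Y=0, W=1, X=2) weight 1/176
  (Z=0, Y=0, W=2, X=2) weight 1/176
  (Z=0, Y=0, W=3, X=2) weight 1/176
  (Z=0, Y=1, W=0, X=1) weight 1/88
  (Z=0, Y=1, W=1, X=1) weight 1/88
  (Z=0, Y=1, W=2, X=1) weight 1/88
  (Z=0, Y=1, W=3, X=1) weight 1/88
  (Z=0, Y=2, W=0, X=0) weight 1/176
  (Z=0, Y=3, W=0, X=2) weight 3/352
  … 30 more
Group by Y:
  weight(Y=0) = 19/352
  weight(Y=1) = 27/352
  weight(Y=2) = 19/176
  weight(Y=3) = 23/352
Total weight = 19/352 + 27/352 + 19/176 + 23/352 = 107/352
P(Y=0 | obs) = 19/352 / 107/352 = 19/107
P(Y=1 | obs) = 27/352 / 107/352 = 27/107
P(Y=2 | obs) = 19/176 / 107/352 = 38/107
P(Y=3 | obs) = 23/352 / 107/352 = 23/107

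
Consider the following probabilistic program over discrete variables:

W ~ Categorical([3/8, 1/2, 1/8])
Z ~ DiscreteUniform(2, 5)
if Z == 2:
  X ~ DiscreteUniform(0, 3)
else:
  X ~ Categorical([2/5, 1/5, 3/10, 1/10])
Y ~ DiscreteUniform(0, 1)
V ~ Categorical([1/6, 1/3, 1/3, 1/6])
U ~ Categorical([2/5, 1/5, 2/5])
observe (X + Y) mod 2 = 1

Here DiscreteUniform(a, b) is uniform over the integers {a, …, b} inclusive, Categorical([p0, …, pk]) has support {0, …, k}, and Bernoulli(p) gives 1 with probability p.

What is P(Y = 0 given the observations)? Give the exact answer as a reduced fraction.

P(Y = 0 | obs) = 7/20

Enumerate traces; 576 have nonzero weight after conditioning:
  (W=0, Z=2, X=0, Y=1, V=0, U=0) weight 1/1280
  (W=0, Z=2, X=0, Y=1, V=0, U=1) weight 1/2560
  (W=0, Z=2, X=0, Y=1, V=0, U=2) weight 1/1280
  (W=0, Z=2, X=0, Y=1, V=1, U=0) weight 1/640
  (W=0, Z=2, X=0, Y=1, V=1, U=1) weight 1/1280
  (W=0, Z=2, X=0, Y=1, V=1, U=2) weight 1/640
  (W=0, Z=2, X=0, Y=1, V=2, U=0) weight 1/640
  (W=0, Z=2, X=0, Y=1, V=2, U=1) weight 1/1280
  (W=0, Z=2, X=1, Y=0, V=0, U=0) weight 1/1280
  … 567 more
Group by Y:
  weight(Y=0) = 7/40
  weight(Y=1) = 13/40
Total weight = 7/40 + 13/40 = 1/2
P(Y=0 | obs) = 7/40 / 1/2 = 7/20
P(Y=1 | obs) = 13/40 / 1/2 = 13/20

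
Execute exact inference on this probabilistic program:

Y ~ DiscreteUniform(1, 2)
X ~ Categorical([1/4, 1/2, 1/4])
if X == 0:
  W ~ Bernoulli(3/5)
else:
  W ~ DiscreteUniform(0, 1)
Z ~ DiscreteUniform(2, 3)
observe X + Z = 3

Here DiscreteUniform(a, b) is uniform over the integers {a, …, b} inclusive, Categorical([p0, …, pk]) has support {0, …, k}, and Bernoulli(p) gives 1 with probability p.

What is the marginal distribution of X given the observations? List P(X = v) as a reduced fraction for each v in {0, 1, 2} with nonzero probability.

P(X=0) = 1/3, P(X=1) = 2/3

Enumerate traces; 8 have nonzero weight after conditioning:
  (Y=1, X=0, W=0, Z=3) weight 1/40
  (Y=1, X=0, W=1, Z=3) weight 3/80
  (Y=1, X=1, W=0, Z=2) weight 1/16
  (Y=1, X=1, W=1, Z=2) weight 1/16
  (Y=2, X=0, W=0, Z=3) weight 1/40
  (Y=2, X=0, W=1, Z=3) weight 3/80
  (Y=2, X=1, W=0, Z=2) weight 1/16
  (Y=2, X=1, W=1, Z=2) weight 1/16
Group by X:
  weight(X=0) = 1/8
  weight(X=1) = 1/4
Total weight = 1/8 + 1/4 = 3/8
P(X=0 | obs) = 1/8 / 3/8 = 1/3
P(X=1 | obs) = 1/4 / 3/8 = 2/3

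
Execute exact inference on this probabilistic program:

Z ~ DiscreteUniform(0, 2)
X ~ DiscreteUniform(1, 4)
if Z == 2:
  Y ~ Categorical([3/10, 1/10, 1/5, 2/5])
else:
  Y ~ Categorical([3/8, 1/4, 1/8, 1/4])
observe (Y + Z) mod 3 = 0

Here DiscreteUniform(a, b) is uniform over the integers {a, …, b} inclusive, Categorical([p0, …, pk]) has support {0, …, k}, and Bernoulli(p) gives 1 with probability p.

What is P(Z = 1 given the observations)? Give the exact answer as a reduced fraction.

Enumerate traces; 16 have nonzero weight after conditioning:
  (Z=0, X=1, Y=0) weight 1/32
  (Z=0, X=1, Y=3) weight 1/48
  (Z=0, X=2, Y=0) weight 1/32
  (Z=0, X=2, Y=3) weight 1/48
  (Z=0, X=3, Y=0) weight 1/32
  (Z=0, X=3, Y=3) weight 1/48
  (Z=0, X=4, Y=0) weight 1/32
  (Z=0, X=4, Y=3) weight 1/48
  (Z=1, X=1, Y=2) weight 1/96
  (Z=2, X=1, Y=1) weight 1/120
  … 6 more
Group by Z:
  weight(Z=0) = 5/24
  weight(Z=1) = 1/24
  weight(Z=2) = 1/30
Total weight = 5/24 + 1/24 + 1/30 = 17/60
P(Z=0 | obs) = 5/24 / 17/60 = 25/34
P(Z=1 | obs) = 1/24 / 17/60 = 5/34
P(Z=2 | obs) = 1/30 / 17/60 = 2/17

P(Z = 1 | obs) = 5/34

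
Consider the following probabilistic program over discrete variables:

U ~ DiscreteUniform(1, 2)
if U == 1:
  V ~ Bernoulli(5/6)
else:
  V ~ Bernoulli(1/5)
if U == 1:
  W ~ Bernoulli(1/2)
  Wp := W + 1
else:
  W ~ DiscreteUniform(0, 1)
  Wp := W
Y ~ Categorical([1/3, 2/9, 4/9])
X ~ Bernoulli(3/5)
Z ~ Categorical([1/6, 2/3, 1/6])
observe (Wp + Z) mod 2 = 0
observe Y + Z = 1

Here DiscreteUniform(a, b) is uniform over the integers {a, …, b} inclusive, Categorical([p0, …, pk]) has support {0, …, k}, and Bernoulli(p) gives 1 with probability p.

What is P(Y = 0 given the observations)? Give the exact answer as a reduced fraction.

Enumerate traces; 16 have nonzero weight after conditioning:
  (U=1, V=0, W=0, Y=0, X=0, Z=1) weight 1/270
  (U=1, V=0, W=0, Y=0, X=1, Z=1) weight 1/180
  (U=1, V=0, W=1, Y=1, X=0, Z=0) weight 1/1620
  (U=1, V=0, W=1, Y=1, X=1, Z=0) weight 1/1080
  (U=1, V=1, W=0, Y=0, X=0, Z=1) weight 1/54
  (U=1, V=1, W=0, Y=0, X=1, Z=1) weight 1/36
  (U=1, V=1, W=1, Y=1, X=0, Z=0) weight 1/324
  (U=1, V=1, W=1, Y=1, X=1, Z=0) weight 1/216
  … 8 more
Group by Y:
  weight(Y=0) = 1/9
  weight(Y=1) = 1/54
Total weight = 1/9 + 1/54 = 7/54
P(Y=0 | obs) = 1/9 / 7/54 = 6/7
P(Y=1 | obs) = 1/54 / 7/54 = 1/7

P(Y = 0 | obs) = 6/7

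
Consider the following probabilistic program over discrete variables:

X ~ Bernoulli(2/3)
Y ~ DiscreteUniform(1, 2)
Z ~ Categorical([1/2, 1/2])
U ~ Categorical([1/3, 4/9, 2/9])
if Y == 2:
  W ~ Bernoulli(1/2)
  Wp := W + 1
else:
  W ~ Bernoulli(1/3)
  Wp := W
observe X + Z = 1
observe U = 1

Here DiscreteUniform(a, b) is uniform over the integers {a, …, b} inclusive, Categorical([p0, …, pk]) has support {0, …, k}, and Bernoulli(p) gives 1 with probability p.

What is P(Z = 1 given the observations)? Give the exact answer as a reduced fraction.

P(Z = 1 | obs) = 1/3

Enumerate traces; 8 have nonzero weight after conditioning:
  (X=0, Y=1, Z=1, U=1, W=0) weight 2/81
  (X=0, Y=1, Z=1, U=1, W=1) weight 1/81
  (X=0, Y=2, Z=1, U=1, W=0) weight 1/54
  (X=0, Y=2, Z=1, U=1, W=1) weight 1/54
  (X=1, Y=1, Z=0, U=1, W=0) weight 4/81
  (X=1, Y=1, Z=0, U=1, W=1) weight 2/81
  (X=1, Y=2, Z=0, U=1, W=0) weight 1/27
  (X=1, Y=2, Z=0, U=1, W=1) weight 1/27
Group by Z:
  weight(Z=0) = 4/27
  weight(Z=1) = 2/27
Total weight = 4/27 + 2/27 = 2/9
P(Z=0 | obs) = 4/27 / 2/9 = 2/3
P(Z=1 | obs) = 2/27 / 2/9 = 1/3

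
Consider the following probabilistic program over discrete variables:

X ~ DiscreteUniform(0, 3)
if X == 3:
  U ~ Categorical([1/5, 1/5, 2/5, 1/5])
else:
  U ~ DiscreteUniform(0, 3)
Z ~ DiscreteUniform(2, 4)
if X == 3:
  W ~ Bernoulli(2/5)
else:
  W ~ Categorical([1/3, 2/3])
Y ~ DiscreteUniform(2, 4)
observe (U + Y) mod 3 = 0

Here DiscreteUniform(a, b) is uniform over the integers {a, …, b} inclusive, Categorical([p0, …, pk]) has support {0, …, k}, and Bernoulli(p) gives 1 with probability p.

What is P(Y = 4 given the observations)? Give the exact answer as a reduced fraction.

P(Y = 4 | obs) = 23/80

Enumerate traces; 96 have nonzero weight after conditioning:
  (X=0, U=0, Z=2, W=0, Y=3) weight 1/432
  (X=0, U=0, Z=2, W=1, Y=3) weight 1/216
  (X=0, U=0, Z=3, W=0, Y=3) weight 1/432
  (X=0, U=0, Z=3, W=1, Y=3) weight 1/216
  (X=0, U=0, Z=4, W=0, Y=3) weight 1/432
  (X=0, U=0, Z=4, W=1, Y=3) weight 1/216
  (X=0, U=1, Z=2, W=0, Y=2) weight 1/432
  (X=0, U=1, Z=2, W=1, Y=2) weight 1/216
  (X=0, U=2, Z=2, W=0, Y=4) weight 1/432
  … 87 more
Group by Y:
  weight(Y=2) = 19/240
  weight(Y=3) = 19/120
  weight(Y=4) = 23/240
Total weight = 19/240 + 19/120 + 23/240 = 1/3
P(Y=2 | obs) = 19/240 / 1/3 = 19/80
P(Y=3 | obs) = 19/120 / 1/3 = 19/40
P(Y=4 | obs) = 23/240 / 1/3 = 23/80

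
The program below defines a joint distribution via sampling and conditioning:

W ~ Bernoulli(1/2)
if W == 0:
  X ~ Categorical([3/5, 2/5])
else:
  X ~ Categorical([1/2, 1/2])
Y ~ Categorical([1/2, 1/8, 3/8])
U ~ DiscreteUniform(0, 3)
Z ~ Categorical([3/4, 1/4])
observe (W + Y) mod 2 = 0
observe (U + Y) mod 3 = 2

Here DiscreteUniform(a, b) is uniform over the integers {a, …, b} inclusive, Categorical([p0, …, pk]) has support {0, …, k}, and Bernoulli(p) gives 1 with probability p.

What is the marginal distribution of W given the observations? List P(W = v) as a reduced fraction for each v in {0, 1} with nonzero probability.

Enumerate traces; 16 have nonzero weight after conditioning:
  (W=0, X=0, Y=0, U=2, Z=0) weight 9/320
  (W=0, X=0, Y=0, U=2, Z=1) weight 3/320
  (W=0, X=0, Y=2, U=0, Z=0) weight 27/1280
  (W=0, X=0, Y=2, U=0, Z=1) weight 9/1280
  (W=0, X=0, Y=2, U=3, Z=0) weight 27/1280
  (W=0, X=0, Y=2, U=3, Z=1) weight 9/1280
  (W=0, X=1, Y=0, U=2, Z=0) weight 3/160
  (W=0, X=1, Y=0, U=2, Z=1) weight 1/160
  (W=1, X=0, Y=1, U=1, Z=0) weight 3/512
  … 7 more
Group by W:
  weight(W=0) = 5/32
  weight(W=1) = 1/64
Total weight = 5/32 + 1/64 = 11/64
P(W=0 | obs) = 5/32 / 11/64 = 10/11
P(W=1 | obs) = 1/64 / 11/64 = 1/11

P(W=0) = 10/11, P(W=1) = 1/11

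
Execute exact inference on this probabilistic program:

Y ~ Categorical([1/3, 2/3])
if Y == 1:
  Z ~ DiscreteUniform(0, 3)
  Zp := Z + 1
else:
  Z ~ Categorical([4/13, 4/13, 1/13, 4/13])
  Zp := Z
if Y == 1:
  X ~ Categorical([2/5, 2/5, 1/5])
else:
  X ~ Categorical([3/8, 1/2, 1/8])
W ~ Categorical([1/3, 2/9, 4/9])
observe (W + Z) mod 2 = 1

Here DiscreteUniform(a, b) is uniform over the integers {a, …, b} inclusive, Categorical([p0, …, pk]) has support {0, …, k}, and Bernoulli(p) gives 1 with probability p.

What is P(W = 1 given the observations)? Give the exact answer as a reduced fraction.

Enumerate traces; 36 have nonzero weight after conditioning:
  (Y=0, Z=0, X=0, W=1) weight 1/117
  (Y=0, Z=0, X=1, W=1) weight 4/351
  (Y=0, Z=0, X=2, W=1) weight 1/351
  (Y=0, Z=1, X=0, W=0) weight 1/78
  (Y=0, Z=1, X=0, W=2) weight 2/117
  (Y=0, Z=1, X=1, W=0) weight 2/117
  (Y=0, Z=1, X=1, W=2) weight 8/351
  (Y=0, Z=1, X=2, W=0) weight 1/234
  … 28 more
Group by W:
  weight(W=0) = 7/39
  weight(W=1) = 4/39
  weight(W=2) = 28/117
Total weight = 7/39 + 4/39 + 28/117 = 61/117
P(W=0 | obs) = 7/39 / 61/117 = 21/61
P(W=1 | obs) = 4/39 / 61/117 = 12/61
P(W=2 | obs) = 28/117 / 61/117 = 28/61

P(W = 1 | obs) = 12/61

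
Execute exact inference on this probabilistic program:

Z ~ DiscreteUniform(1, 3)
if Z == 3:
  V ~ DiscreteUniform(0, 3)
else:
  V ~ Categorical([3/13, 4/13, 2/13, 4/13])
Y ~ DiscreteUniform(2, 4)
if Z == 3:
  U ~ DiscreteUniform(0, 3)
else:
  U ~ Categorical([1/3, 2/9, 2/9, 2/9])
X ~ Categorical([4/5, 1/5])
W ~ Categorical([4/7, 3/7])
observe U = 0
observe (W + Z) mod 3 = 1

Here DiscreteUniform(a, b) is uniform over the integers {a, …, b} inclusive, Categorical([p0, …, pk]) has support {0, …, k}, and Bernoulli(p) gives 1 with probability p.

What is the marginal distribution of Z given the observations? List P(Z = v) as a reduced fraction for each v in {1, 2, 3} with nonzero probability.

Enumerate traces; 48 have nonzero weight after conditioning:
  (Z=1, V=0, Y=2, U=0, X=0, W=0) weight 16/4095
  (Z=1, V=0, Y=2, U=0, X=1, W=0) weight 4/4095
  (Z=1, V=0, Y=3, U=0, X=0, W=0) weight 16/4095
  (Z=1, V=0, Y=3, U=0, X=1, W=0) weight 4/4095
  (Z=1, V=0, Y=4, U=0, X=0, W=0) weight 16/4095
  (Z=1, V=0, Y=4, U=0, X=1, W=0) weight 4/4095
  (Z=1, V=1, Y=2, U=0, X=0, W=0) weight 64/12285
  (Z=1, V=1, Y=2, U=0, X=1, W=0) weight 16/12285
  (Z=3, V=0, Y=2, U=0, X=0, W=1) weight 1/420
  … 39 more
Group by Z:
  weight(Z=1) = 4/63
  weight(Z=3) = 1/28
Total weight = 4/63 + 1/28 = 25/252
P(Z=1 | obs) = 4/63 / 25/252 = 16/25
P(Z=3 | obs) = 1/28 / 25/252 = 9/25

P(Z=1) = 16/25, P(Z=3) = 9/25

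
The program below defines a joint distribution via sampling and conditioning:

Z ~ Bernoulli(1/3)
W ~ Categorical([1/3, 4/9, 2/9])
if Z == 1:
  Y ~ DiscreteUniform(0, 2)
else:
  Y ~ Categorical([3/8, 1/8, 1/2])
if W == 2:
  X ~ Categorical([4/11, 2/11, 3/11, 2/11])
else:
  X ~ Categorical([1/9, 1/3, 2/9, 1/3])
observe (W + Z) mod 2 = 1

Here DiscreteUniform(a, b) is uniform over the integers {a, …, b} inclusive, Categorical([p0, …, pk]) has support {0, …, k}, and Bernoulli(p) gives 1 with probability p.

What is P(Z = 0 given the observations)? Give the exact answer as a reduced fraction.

P(Z = 0 | obs) = 8/13

Enumerate traces; 36 have nonzero weight after conditioning:
  (Z=0, W=1, Y=0, X=0) weight 1/81
  (Z=0, W=1, Y=0, X=1) weight 1/27
  (Z=0, W=1, Y=0, X=2) weight 2/81
  (Z=0, W=1, Y=0, X=3) weight 1/27
  (Z=0, W=1, Y=1, X=0) weight 1/243
  (Z=0, W=1, Y=1, X=1) weight 1/81
  (Z=0, W=1, Y=1, X=2) weight 2/243
  (Z=0, W=1, Y=1, X=3) weight 1/81
  (Z=1, W=0, Y=0, X=0) weight 1/243
  … 27 more
Group by Z:
  weight(Z=0) = 8/27
  weight(Z=1) = 5/27
Total weight = 8/27 + 5/27 = 13/27
P(Z=0 | obs) = 8/27 / 13/27 = 8/13
P(Z=1 | obs) = 5/27 / 13/27 = 5/13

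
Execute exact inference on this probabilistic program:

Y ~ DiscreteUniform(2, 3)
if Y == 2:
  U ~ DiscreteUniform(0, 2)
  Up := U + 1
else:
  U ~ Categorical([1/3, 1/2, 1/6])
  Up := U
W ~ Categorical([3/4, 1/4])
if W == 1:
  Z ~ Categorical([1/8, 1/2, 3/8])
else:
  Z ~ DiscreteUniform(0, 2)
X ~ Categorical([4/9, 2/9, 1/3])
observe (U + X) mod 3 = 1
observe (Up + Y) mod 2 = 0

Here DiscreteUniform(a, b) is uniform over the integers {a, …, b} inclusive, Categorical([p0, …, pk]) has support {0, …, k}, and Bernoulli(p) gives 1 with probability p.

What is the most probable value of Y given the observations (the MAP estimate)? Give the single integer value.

Enumerate traces; 12 have nonzero weight after conditioning:
  (Y=2, U=1, W=0, Z=0, X=0) weight 1/54
  (Y=2, U=1, W=0, Z=1, X=0) weight 1/54
  (Y=2, U=1, W=0, Z=2, X=0) weight 1/54
  (Y=2, U=1, W=1, Z=0, X=0) weight 1/432
  (Y=2, U=1, W=1, Z=1, X=0) weight 1/108
  (Y=2, U=1, W=1, Z=2, X=0) weight 1/144
  (Y=3, U=1, W=0, Z=0, X=0) weight 1/36
  (Y=3, U=1, W=0, Z=1, X=0) weight 1/36
  … 4 more
Group by Y:
  weight(Y=2) = 2/27
  weight(Y=3) = 1/9
Total weight = 2/27 + 1/9 = 5/27
P(Y=2 | obs) = 2/27 / 5/27 = 2/5
P(Y=3 | obs) = 1/9 / 5/27 = 3/5
argmax = 3

argmax_v P(Y = v | obs) = 3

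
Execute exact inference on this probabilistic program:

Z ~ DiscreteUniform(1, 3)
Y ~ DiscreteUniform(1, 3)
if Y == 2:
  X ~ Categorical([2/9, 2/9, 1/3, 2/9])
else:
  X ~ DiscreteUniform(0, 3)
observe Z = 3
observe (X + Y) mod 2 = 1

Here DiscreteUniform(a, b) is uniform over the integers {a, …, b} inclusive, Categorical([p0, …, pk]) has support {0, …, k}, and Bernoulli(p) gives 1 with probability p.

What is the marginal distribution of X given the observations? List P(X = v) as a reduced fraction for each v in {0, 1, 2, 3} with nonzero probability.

P(X=0) = 9/26, P(X=1) = 2/13, P(X=2) = 9/26, P(X=3) = 2/13

Enumerate traces; 6 have nonzero weight after conditioning:
  (Z=3, Y=1, X=0) weight 1/36
  (Z=3, Y=1, X=2) weight 1/36
  (Z=3, Y=2, X=1) weight 2/81
  (Z=3, Y=2, X=3) weight 2/81
  (Z=3, Y=3, X=0) weight 1/36
  (Z=3, Y=3, X=2) weight 1/36
Group by X:
  weight(X=0) = 1/18
  weight(X=1) = 2/81
  weight(X=2) = 1/18
  weight(X=3) = 2/81
Total weight = 1/18 + 2/81 + 1/18 + 2/81 = 13/81
P(X=0 | obs) = 1/18 / 13/81 = 9/26
P(X=1 | obs) = 2/81 / 13/81 = 2/13
P(X=2 | obs) = 1/18 / 13/81 = 9/26
P(X=3 | obs) = 2/81 / 13/81 = 2/13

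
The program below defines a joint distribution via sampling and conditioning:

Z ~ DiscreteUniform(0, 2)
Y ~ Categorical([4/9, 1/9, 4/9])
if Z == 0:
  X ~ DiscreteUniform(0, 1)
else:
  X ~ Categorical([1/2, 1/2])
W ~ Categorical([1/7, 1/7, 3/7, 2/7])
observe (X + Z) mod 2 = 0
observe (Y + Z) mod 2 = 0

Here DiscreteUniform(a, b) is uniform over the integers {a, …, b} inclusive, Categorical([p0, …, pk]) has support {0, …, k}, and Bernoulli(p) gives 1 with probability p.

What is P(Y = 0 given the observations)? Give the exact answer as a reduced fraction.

P(Y = 0 | obs) = 8/17

Enumerate traces; 20 have nonzero weight after conditioning:
  (Z=0, Y=0, X=0, W=0) weight 2/189
  (Z=0, Y=0, X=0, W=1) weight 2/189
  (Z=0, Y=0, X=0, W=2) weight 2/63
  (Z=0, Y=0, X=0, W=3) weight 4/189
  (Z=0, Y=2, X=0, W=0) weight 2/189
  (Z=0, Y=2, X=0, W=1) weight 2/189
  (Z=0, Y=2, X=0, W=2) weight 2/63
  (Z=0, Y=2, X=0, W=3) weight 4/189
  (Z=1, Y=1, X=1, W=0) weight 1/378
  … 11 more
Group by Y:
  weight(Y=0) = 4/27
  weight(Y=1) = 1/54
  weight(Y=2) = 4/27
Total weight = 4/27 + 1/54 + 4/27 = 17/54
P(Y=0 | obs) = 4/27 / 17/54 = 8/17
P(Y=1 | obs) = 1/54 / 17/54 = 1/17
P(Y=2 | obs) = 4/27 / 17/54 = 8/17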